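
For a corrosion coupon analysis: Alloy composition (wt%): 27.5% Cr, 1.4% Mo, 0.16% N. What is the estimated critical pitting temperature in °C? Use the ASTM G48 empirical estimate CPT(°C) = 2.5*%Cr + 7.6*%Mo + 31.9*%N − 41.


Apply the ASTM G48 empirical CPT estimate: CPT(°C) = 2.5*%Cr + 7.6*%Mo + 31.9*%N − 41
2.5*27.5 = 68.75; 7.6*1.4 = 10.64; 31.9*0.16 = 5.104
CPT = 68.75 + 10.64 + 5.104 − 41 = 43.494 °C
Rounded to 0.1 °C: CPT ≈ 43.5 °C

43.5 °C


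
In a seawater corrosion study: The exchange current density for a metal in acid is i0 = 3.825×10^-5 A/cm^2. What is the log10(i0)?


i0 = 3.825×10^-5 A/cm^2
log10(i0) = -4.417

-4.417


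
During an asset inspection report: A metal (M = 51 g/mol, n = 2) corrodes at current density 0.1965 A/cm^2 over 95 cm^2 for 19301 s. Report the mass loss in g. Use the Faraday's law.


Apply Faraday's law: m = i*A*t*M / (n*F)
Total charge passed Q = i*A*t = 0.1965*95*19301 = 360301.4175 C
m = Q*M/(n*F) = 360301.4175*51/(2*96485) = 95.22398 g

95.22398 g


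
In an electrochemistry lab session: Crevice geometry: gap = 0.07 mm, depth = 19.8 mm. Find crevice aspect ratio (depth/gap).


Aspect ratio = depth / gap
Ratio = 19.8 / 0.07 = 282.9

282.9


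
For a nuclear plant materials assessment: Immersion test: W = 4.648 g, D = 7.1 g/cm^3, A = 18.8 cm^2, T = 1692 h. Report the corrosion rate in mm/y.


Apply the mm/y weight-loss relation: CR = 87600 * W / (D * A * T)
Numerator: 87600 * 4.648 = 407164.8
Denominator: 7.1 * 18.8 * 1692 = 225848.16
CR = 407164.8 / 225848.16 = 1.802825 mm/y

1.802825 mm/y


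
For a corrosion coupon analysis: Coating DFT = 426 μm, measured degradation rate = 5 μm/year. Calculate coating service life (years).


Service life = thickness / degradation rate
Life = 426 / 5 = 85.2 years

85.2 years


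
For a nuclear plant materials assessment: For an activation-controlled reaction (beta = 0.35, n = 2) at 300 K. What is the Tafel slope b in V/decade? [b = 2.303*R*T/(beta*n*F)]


Apply the Tafel slope relation: b = 2.303*R*T/(beta*n*F)
Numerator: 2.303 * 8.314 * 300 = 5744.14
Denominator: 0.35 * 2 * 96485 = 67539.5
b = 5744.14 / 67539.5 = 0.085 V/decade

0.085 V/decade


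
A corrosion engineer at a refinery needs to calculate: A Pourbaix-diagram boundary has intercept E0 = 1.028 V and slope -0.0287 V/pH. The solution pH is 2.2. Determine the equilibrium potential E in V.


Apply the Pourbaix line equation: E = E0 + slope*pH
E = 1.028 + (-0.0287)*2.2 = 1.028 + (-0.06314) = 0.96486 V
Rounded to 3 decimal places: E = 0.965 V

0.965 V


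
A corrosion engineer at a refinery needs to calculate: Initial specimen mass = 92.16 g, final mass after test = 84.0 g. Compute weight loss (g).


Weight loss = initial − final
WL = 92.16 − 84.0 = 8.16 g

8.16 g


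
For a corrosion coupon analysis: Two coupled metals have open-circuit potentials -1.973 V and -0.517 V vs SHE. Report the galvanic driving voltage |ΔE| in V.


Driving voltage is the absolute potential difference.
|ΔE| = |-1.973 − (-0.517)| = 1.456 V

1.456 V


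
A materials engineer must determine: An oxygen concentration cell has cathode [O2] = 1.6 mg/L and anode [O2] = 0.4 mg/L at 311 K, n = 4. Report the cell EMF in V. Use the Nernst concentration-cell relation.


Apply the Nernst concentration-cell relation: E = (RT/nF)*ln(C_cathode/C_anode)
RT/nF = 8.314*311/(4*96485) = 0.00669963 V
ln(1.6/0.4) = 1.38629
E = 0.00669963 * 1.38629 = 0.00929 V

0.00929 V


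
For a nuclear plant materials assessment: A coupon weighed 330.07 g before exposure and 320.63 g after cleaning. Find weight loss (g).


Weight loss = initial − final
WL = 330.07 − 320.63 = 9.44 g

9.44 g


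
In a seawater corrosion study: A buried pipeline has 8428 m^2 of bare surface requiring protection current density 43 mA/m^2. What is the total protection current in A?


I = area * current density, then convert mA → A (÷1000)
I = 8428 * 43 / 1000 = 362.4 A

362.4 A


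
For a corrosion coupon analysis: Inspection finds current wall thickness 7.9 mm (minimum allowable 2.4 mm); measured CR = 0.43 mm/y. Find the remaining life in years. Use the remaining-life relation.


Apply the remaining-life relation: RL = (t_current − t_min) / CR
RL = (7.9 − 2.4) / 0.43 = 5.5 / 0.43 = 12.8 years

12.8 years


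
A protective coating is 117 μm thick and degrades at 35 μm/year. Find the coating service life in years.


Service life = thickness / degradation rate
Life = 117 / 35 = 3.3 years

3.3 years


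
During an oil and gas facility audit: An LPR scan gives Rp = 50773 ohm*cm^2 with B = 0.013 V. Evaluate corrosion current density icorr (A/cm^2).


Apply the Stern-Geary relation: icorr = B / Rp
icorr = 0.013 / 50773 = 2.56×10^-7 A/cm^2

2.56×10^-7 A/cm^2


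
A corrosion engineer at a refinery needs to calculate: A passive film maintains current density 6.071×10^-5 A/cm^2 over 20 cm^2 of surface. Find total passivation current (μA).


I = i_pass * A, then convert A → μA (×10^6)
I = 6.071×10^-5 * 20 * 10^6 = 1214.2 μA

1214.2 μA


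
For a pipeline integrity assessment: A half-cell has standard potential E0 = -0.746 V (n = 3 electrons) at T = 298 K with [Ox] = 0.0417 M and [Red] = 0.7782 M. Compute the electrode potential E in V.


Apply the Nernst equation: E = E0 + (RT/nF)*ln([Ox]/[Red])
Step 1: RT/nF = 8.314*298/(3*96485) = 0.00855944 V
Step 2: [Ox]/[Red] = 0.0417/0.7782 = 0.053585
Step 3: ln(0.053585) = -2.926486
Step 4: correction = 0.00855944 * -2.926486 = -0.025 V
E = -0.746 + -0.025 = -0.771 V

-0.771 V


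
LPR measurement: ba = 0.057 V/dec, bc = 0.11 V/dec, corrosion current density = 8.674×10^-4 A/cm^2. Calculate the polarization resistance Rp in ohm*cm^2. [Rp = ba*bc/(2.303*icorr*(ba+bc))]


Apply the Stern-Geary equation: Rp = ba*bc / (2.303*icorr*(ba+bc))
ba*bc = 0.057*0.11 = 0.00627
ba+bc = 0.167; 2.303*icorr*(ba+bc) = 2.303*8.674×10^-4*0.167 = 3.3360291×10^-4
Rp = 0.00627 / 3.3360291×10^-4 = 18.79 ohm*cm^2

18.79 ohm*cm^2


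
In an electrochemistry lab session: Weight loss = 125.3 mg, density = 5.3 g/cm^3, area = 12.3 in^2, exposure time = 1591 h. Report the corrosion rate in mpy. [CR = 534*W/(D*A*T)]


Apply the mpy weight-loss relation: CR = 534 * W / (D * A * T)
Numerator: 534 * 125.3 = 66910.2
Denominator: 5.3 * 12.3 * 1591 = 103717.29
CR = 66910.2 / 103717.29 = 0.64512 mpy

0.64512 mpy


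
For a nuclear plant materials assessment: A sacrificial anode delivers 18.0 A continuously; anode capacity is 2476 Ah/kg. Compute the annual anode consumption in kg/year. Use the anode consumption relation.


Annual consumption = current * hours per year / capacity
Rate = 18.0 * 8760 / 2476 = 63.7 kg/year

63.7 kg/year


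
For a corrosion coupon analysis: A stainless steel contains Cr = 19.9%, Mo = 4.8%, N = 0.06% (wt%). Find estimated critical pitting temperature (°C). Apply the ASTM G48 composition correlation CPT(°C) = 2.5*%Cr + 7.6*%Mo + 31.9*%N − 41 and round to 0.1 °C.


Apply the ASTM G48 empirical CPT estimate: CPT(°C) = 2.5*%Cr + 7.6*%Mo + 31.9*%N − 41
2.5*19.9 = 49.75; 7.6*4.8 = 36.48; 31.9*0.06 = 1.914
CPT = 49.75 + 36.48 + 1.914 − 41 = 47.144 °C
Rounded to 0.1 °C: CPT ≈ 47.1 °C

47.1 °C


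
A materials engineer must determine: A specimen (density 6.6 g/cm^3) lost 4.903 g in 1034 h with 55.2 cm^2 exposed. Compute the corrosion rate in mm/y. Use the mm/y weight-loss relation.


Apply the mm/y weight-loss relation: CR = 87600 * W / (D * A * T)
Numerator: 87600 * 4.903 = 429502.8
Denominator: 6.6 * 55.2 * 1034 = 376706.88
CR = 429502.8 / 376706.88 = 1.14015 mm/y

1.14015 mm/y


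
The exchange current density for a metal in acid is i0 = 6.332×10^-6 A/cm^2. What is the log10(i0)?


i0 = 6.332×10^-6 A/cm^2
log10(i0) = -5.198

-5.198


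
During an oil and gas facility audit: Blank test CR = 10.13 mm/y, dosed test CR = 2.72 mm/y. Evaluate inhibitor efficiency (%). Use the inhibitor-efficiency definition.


Apply the inhibitor-efficiency definition: IE = (CR_blank − CR_inh)/CR_blank × 100
IE = (10.13 − 2.72) / 10.13 × 100
IE = 7.41 / 10.13 × 100 = 73.1 %

73.1 %


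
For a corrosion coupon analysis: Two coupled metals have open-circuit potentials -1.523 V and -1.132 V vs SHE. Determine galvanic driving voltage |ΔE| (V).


Driving voltage is the absolute potential difference.
|ΔE| = |-1.523 − (-1.132)| = 0.391 V

0.391 V


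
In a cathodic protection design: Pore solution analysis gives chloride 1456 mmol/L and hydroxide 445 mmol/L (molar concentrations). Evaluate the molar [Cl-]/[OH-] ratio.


Threshold parameter = [Cl-] / [OH-] (molar basis; both in mmol/L, so units cancel)
Ratio = 1456 / 445 = 3.27

3.27


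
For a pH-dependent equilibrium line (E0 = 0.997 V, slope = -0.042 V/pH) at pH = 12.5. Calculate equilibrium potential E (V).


Apply the Pourbaix line equation: E = E0 + slope*pH
E = 0.997 + (-0.042)*12.5 = 0.997 + (-0.525) = 0.472 V
Rounded to 4 decimal places: E = 0.4720 V

0.4720 V


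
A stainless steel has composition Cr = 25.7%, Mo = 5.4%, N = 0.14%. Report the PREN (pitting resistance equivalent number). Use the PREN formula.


Apply the PREN formula: PREN = Cr + 3.3*Mo + 16*N
PREN = 25.7 + 3.3*5.4 + 16*0.14
PREN = 25.7 + 17.82 + 2.24 = 45.76

45.76


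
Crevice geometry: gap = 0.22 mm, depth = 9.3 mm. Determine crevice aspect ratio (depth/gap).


Aspect ratio = depth / gap
Ratio = 9.3 / 0.22 = 42.3

42.3


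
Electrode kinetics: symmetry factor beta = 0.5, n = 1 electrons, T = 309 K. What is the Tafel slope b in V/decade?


Apply the Tafel slope relation: b = 2.303*R*T/(beta*n*F)
Numerator: 2.303 * 8.314 * 309 = 5916.47
Denominator: 0.5 * 1 * 96485 = 48242.5
b = 5916.47 / 48242.5 = 0.1226 V/decade

0.1226 V/decade


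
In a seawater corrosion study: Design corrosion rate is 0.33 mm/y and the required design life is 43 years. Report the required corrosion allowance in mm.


Corrosion allowance = CR × design life
CA = 0.33 * 43 = 14.19 mm

14.19 mm


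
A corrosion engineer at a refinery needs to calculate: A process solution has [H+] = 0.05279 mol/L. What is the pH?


pH = −log10[H+]
pH = −log10(0.05279) = 1.28

1.28


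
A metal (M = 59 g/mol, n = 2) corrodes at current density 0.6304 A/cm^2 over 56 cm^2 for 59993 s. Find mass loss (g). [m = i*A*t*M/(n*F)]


Apply Faraday's law: m = i*A*t*M / (n*F)
Total charge passed Q = i*A*t = 0.6304*56*59993 = 2117896.8832 C
m = Q*M/(n*F) = 2117896.8832*59/(2*96485) = 647.541 g

647.541 g


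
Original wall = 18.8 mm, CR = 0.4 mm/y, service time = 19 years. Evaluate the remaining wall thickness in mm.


Remaining wall = original − CR × time
t = 18.8 − 0.4*19 = 18.8 − 7.6 = 11.2 mm

11.2 mm


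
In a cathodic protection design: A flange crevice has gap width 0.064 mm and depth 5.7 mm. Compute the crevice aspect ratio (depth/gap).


Aspect ratio = depth / gap
Ratio = 5.7 / 0.064 = 89.1

89.1


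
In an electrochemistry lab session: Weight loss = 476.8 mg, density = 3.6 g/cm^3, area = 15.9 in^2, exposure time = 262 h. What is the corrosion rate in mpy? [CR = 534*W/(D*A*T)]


Apply the mpy weight-loss relation: CR = 534 * W / (D * A * T)
Numerator: 534 * 476.8 = 254611.2
Denominator: 3.6 * 15.9 * 262 = 14996.88
CR = 254611.2 / 14996.88 = 16.9776 mpy

16.9776 mpy


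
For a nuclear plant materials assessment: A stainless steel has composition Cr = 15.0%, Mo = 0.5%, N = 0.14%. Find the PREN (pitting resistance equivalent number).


Apply the PREN formula: PREN = Cr + 3.3*Mo + 16*N
PREN = 15.0 + 3.3*0.5 + 16*0.14
PREN = 15.0 + 1.65 + 2.24 = 18.89

18.89


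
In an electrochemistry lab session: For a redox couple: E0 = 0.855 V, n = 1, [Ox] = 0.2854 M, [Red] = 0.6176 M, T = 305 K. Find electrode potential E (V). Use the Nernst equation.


Apply the Nernst equation: E = E0 + (RT/nF)*ln([Ox]/[Red])
Step 1: RT/nF = 8.314*305/(1*96485) = 0.02628149 V
Step 2: [Ox]/[Red] = 0.2854/0.6176 = 0.462111
Step 3: ln(0.462111) = -0.77195
Step 4: correction = 0.02628149 * -0.77195 = -0.02 V
E = 0.855 + -0.02 = 0.835 V

0.835 V


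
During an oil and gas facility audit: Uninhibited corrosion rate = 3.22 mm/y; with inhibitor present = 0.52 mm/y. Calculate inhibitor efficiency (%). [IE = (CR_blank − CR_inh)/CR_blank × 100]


Apply the inhibitor-efficiency definition: IE = (CR_blank − CR_inh)/CR_blank × 100
IE = (3.22 − 0.52) / 3.22 × 100
IE = 2.7 / 3.22 × 100 = 83.9 %

83.9 %


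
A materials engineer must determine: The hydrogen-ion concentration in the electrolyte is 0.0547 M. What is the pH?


pH = −log10[H+]
pH = −log10(0.0547) = 1.26

1.26


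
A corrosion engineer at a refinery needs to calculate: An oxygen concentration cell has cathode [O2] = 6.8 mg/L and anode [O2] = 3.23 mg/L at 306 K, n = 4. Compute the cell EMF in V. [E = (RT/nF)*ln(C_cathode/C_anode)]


Apply the Nernst concentration-cell relation: E = (RT/nF)*ln(C_cathode/C_anode)
RT/nF = 8.314*306/(4*96485) = 0.00659192 V
ln(6.8/3.23) = 0.74444
E = 0.00659192 * 0.74444 = 0.00491 V

0.00491 V


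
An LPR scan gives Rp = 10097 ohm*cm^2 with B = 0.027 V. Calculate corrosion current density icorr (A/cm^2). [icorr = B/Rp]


Apply the Stern-Geary relation: icorr = B / Rp
icorr = 0.027 / 10097 = 2.674×10^-6 A/cm^2

2.674×10^-6 A/cm^2


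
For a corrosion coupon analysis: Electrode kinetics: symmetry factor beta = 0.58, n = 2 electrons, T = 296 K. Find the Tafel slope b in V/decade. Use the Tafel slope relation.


Apply the Tafel slope relation: b = 2.303*R*T/(beta*n*F)
Numerator: 2.303 * 8.314 * 296 = 5667.55
Denominator: 0.58 * 2 * 96485 = 111922.6
b = 5667.55 / 111922.6 = 0.051 V/decade

0.051 V/decade


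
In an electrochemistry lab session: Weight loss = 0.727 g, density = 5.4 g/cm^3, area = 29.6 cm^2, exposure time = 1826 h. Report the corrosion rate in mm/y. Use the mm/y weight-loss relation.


Apply the mm/y weight-loss relation: CR = 87600 * W / (D * A * T)
Numerator: 87600 * 0.727 = 63685.2
Denominator: 5.4 * 29.6 * 1826 = 291867.84
CR = 63685.2 / 291867.84 = 0.2182 mm/y

0.2182 mm/y


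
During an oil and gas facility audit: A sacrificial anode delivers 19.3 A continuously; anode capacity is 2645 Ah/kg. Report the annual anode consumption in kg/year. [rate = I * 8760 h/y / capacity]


Annual consumption = current * hours per year / capacity
Rate = 19.3 * 8760 / 2645 = 63.9 kg/year

63.9 kg/year


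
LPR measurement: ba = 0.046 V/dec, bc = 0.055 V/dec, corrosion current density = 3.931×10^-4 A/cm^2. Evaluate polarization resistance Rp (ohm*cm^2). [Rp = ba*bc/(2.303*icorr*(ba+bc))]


Apply the Stern-Geary equation: Rp = ba*bc / (2.303*icorr*(ba+bc))
ba*bc = 0.046*0.055 = 0.00253
ba+bc = 0.101; 2.303*icorr*(ba+bc) = 2.303*3.931×10^-4*0.101 = 9.1436239×10^-5
Rp = 0.00253 / 9.1436239×10^-5 = 27.67 ohm*cm^2

27.67 ohm*cm^2


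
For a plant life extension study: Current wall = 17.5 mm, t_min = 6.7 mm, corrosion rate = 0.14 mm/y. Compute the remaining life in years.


Apply the remaining-life relation: RL = (t_current − t_min) / CR
RL = (17.5 − 6.7) / 0.14 = 10.8 / 0.14 = 77.1 years

77.1 years


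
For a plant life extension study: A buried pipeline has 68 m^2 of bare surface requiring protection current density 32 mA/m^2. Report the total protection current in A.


I = area * current density, then convert mA → A (÷1000)
I = 68 * 32 / 1000 = 2.18 A

2.18 A


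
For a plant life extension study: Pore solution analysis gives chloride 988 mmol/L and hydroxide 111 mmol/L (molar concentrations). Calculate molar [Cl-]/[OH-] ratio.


Threshold parameter = [Cl-] / [OH-] (molar basis; both in mmol/L, so units cancel)
Ratio = 988 / 111 = 8.9

8.9


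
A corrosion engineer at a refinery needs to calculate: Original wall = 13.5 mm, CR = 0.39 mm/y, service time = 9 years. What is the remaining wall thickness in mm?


Remaining wall = original − CR × time
t = 13.5 − 0.39*9 = 13.5 − 3.51 = 9.99 mm

9.99 mm


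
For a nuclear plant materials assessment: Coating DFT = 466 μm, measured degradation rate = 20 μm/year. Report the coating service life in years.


Service life = thickness / degradation rate
Life = 466 / 20 = 23.3 years

23.3 years


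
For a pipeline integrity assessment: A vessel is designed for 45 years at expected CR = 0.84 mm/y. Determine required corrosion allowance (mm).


Corrosion allowance = CR × design life
CA = 0.84 * 45 = 37.8 mm

37.8 mm


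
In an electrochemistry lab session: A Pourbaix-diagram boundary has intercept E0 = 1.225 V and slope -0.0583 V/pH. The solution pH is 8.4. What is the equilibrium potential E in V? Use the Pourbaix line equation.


Apply the Pourbaix line equation: E = E0 + slope*pH
E = 1.225 + (-0.0583)*8.4 = 1.225 + (-0.48972) = 0.73528 V
Rounded to 3 decimal places: E = 0.735 V

0.735 V


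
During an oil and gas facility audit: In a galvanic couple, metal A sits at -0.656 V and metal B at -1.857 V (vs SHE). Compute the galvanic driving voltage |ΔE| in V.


Driving voltage is the absolute potential difference.
|ΔE| = |-0.656 − (-1.857)| = 1.201 V

1.201 V


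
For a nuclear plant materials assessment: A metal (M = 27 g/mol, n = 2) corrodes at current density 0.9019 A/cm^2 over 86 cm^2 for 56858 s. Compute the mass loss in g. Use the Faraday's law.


Apply Faraday's law: m = i*A*t*M / (n*F)
Total charge passed Q = i*A*t = 0.9019*86*56858 = 4410099.7972 C
m = Q*M/(n*F) = 4410099.7972*27/(2*96485) = 617.053 g

617.053 g


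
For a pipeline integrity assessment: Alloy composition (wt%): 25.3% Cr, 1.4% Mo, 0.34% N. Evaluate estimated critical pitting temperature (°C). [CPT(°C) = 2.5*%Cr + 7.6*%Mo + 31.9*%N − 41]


Apply the ASTM G48 empirical CPT estimate: CPT(°C) = 2.5*%Cr + 7.6*%Mo + 31.9*%N − 41
2.5*25.3 = 63.25; 7.6*1.4 = 10.64; 31.9*0.34 = 10.846
CPT = 63.25 + 10.64 + 10.846 − 41 = 43.736 °C
Rounded to 0.1 °C: CPT ≈ 43.7 °C

43.7 °C


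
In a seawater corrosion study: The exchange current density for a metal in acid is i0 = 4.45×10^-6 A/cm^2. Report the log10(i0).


i0 = 4.45×10^-6 A/cm^2
log10(i0) = -5.352

-5.352


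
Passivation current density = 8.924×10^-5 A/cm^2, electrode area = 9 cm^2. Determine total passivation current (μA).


I = i_pass * A, then convert A → μA (×10^6)
I = 8.924×10^-5 * 9 * 10^6 = 803.16 μA

803.16 μA


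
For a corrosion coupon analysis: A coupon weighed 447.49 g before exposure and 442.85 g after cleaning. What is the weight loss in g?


Weight loss = initial − final
WL = 447.49 − 442.85 = 4.64 g

4.64 g


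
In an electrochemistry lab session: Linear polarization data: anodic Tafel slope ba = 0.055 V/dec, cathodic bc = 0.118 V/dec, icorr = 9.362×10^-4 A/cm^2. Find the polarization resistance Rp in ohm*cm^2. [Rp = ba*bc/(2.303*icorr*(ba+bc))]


Apply the Stern-Geary equation: Rp = ba*bc / (2.303*icorr*(ba+bc))
ba*bc = 0.055*0.118 = 0.00649
ba+bc = 0.173; 2.303*icorr*(ba+bc) = 2.303*9.362×10^-4*0.173 = 3.7299987×10^-4
Rp = 0.00649 / 3.7299987×10^-4 = 17.4 ohm*cm^2

17.4 ohm*cm^2


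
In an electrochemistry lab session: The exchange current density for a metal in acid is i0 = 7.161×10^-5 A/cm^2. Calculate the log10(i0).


i0 = 7.161×10^-5 A/cm^2
log10(i0) = -4.145

-4.145


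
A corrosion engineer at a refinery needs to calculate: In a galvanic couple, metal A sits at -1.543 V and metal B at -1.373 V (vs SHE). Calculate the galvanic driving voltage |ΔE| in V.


Driving voltage is the absolute potential difference.
|ΔE| = |-1.543 − (-1.373)| = 0.17 V

0.17 V


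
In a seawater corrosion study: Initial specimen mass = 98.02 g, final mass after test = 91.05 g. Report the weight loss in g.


Weight loss = initial − final
WL = 98.02 − 91.05 = 6.97 g

6.97 g


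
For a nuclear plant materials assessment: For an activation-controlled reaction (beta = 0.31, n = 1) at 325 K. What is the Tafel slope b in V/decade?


Apply the Tafel slope relation: b = 2.303*R*T/(beta*n*F)
Numerator: 2.303 * 8.314 * 325 = 6222.82
Denominator: 0.31 * 1 * 96485 = 29910.35
b = 6222.82 / 29910.35 = 0.208 V/decade

0.208 V/decade


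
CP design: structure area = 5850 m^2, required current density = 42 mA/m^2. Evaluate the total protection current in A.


I = area * current density, then convert mA → A (÷1000)
I = 5850 * 42 / 1000 = 245.7 A

245.7 A


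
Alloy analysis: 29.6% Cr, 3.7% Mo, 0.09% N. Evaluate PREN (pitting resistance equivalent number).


Apply the PREN formula: PREN = Cr + 3.3*Mo + 16*N
PREN = 29.6 + 3.3*3.7 + 16*0.09
PREN = 29.6 + 12.21 + 1.44 = 43.25

43.25


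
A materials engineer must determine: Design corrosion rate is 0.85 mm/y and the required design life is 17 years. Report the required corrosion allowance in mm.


Corrosion allowance = CR × design life
CA = 0.85 * 17 = 14.45 mm

14.45 mm


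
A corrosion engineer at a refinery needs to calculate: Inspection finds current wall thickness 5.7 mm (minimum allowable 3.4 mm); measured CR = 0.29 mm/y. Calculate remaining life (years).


Apply the remaining-life relation: RL = (t_current − t_min) / CR
RL = (5.7 − 3.4) / 0.29 = 2.3 / 0.29 = 7.9 years

7.9 years


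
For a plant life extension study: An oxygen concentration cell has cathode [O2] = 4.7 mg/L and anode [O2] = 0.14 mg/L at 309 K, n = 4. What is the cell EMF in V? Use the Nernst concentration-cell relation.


Apply the Nernst concentration-cell relation: E = (RT/nF)*ln(C_cathode/C_anode)
RT/nF = 8.314*309/(4*96485) = 0.00665654 V
ln(4.7/0.14) = 3.51368
E = 0.00665654 * 3.51368 = 0.02339 V

0.02339 V


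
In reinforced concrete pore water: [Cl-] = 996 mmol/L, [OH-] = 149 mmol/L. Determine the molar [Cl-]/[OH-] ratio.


Threshold parameter = [Cl-] / [OH-] (molar basis; both in mmol/L, so units cancel)
Ratio = 996 / 149 = 6.68

6.68


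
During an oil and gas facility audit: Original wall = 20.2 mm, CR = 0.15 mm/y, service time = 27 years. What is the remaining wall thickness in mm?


Remaining wall = original − CR × time
t = 20.2 − 0.15*27 = 20.2 − 4.05 = 16.15 mm

16.15 mm


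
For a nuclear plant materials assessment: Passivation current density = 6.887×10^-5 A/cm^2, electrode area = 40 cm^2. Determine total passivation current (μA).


I = i_pass * A, then convert A → μA (×10^6)
I = 6.887×10^-5 * 40 * 10^6 = 2754.8 μA

2754.8 μA


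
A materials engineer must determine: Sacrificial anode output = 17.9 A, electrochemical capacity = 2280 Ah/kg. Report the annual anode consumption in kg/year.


Annual consumption = current * hours per year / capacity
Rate = 17.9 * 8760 / 2280 = 68.8 kg/year

68.8 kg/year


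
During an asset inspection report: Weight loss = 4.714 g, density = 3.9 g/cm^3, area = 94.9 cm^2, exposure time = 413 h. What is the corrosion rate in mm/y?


Apply the mm/y weight-loss relation: CR = 87600 * W / (D * A * T)
Numerator: 87600 * 4.714 = 412946.4
Denominator: 3.9 * 94.9 * 413 = 152855.43
CR = 412946.4 / 152855.43 = 2.7015 mm/y

2.7015 mm/y


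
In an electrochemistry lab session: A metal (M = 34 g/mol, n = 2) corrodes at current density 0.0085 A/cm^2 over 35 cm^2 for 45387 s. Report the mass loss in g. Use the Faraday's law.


Apply Faraday's law: m = i*A*t*M / (n*F)
Total charge passed Q = i*A*t = 0.0085*35*45387 = 13502.6325 C
m = Q*M/(n*F) = 13502.6325*34/(2*96485) = 2.379 g

2.379 g


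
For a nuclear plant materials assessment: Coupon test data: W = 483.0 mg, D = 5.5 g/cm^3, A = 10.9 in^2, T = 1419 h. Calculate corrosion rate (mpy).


Apply the mpy weight-loss relation: CR = 534 * W / (D * A * T)
Numerator: 534 * 483.0 = 257922.0
Denominator: 5.5 * 10.9 * 1419 = 85069.05
CR = 257922.0 / 85069.05 = 3.032 mpy

3.032 mpy


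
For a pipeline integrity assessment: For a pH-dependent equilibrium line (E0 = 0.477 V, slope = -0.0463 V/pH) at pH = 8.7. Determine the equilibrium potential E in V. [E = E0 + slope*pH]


Apply the Pourbaix line equation: E = E0 + slope*pH
E = 0.477 + (-0.0463)*8.7 = 0.477 + (-0.40281) = 0.07419 V
Rounded to 3 decimal places: E = 0.074 V

0.074 V


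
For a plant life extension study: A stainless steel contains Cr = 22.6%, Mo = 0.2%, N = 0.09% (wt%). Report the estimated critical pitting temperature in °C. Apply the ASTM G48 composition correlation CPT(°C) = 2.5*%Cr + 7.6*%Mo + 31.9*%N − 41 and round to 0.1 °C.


Apply the ASTM G48 empirical CPT estimate: CPT(°C) = 2.5*%Cr + 7.6*%Mo + 31.9*%N − 41
2.5*22.6 = 56.5; 7.6*0.2 = 1.52; 31.9*0.09 = 2.871
CPT = 56.5 + 1.52 + 2.871 − 41 = 19.891 °C
Rounded to 0.1 °C: CPT ≈ 19.9 °C

19.9 °C


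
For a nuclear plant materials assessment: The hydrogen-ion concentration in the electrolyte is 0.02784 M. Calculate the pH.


pH = −log10[H+]
pH = −log10(0.02784) = 1.56

1.56


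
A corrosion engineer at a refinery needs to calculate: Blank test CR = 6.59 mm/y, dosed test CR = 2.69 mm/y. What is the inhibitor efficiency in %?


Apply the inhibitor-efficiency definition: IE = (CR_blank − CR_inh)/CR_blank × 100
IE = (6.59 − 2.69) / 6.59 × 100
IE = 3.9 / 6.59 × 100 = 59.2 %

59.2 %


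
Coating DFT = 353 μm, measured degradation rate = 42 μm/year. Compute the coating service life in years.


Service life = thickness / degradation rate
Life = 353 / 42 = 8.4 years

8.4 years


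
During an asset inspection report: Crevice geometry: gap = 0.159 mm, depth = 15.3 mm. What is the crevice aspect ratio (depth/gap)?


Aspect ratio = depth / gap
Ratio = 15.3 / 0.159 = 96.2

96.2


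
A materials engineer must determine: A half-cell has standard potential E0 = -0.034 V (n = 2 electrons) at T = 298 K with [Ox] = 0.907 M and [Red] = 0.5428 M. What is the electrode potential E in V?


Apply the Nernst equation: E = E0 + (RT/nF)*ln([Ox]/[Red])
Step 1: RT/nF = 8.314*298/(2*96485) = 0.01283916 V
Step 2: [Ox]/[Red] = 0.907/0.5428 = 1.670965
Step 3: ln(1.670965) = 0.513401
Step 4: correction = 0.01283916 * 0.513401 = 0.007 V
E = -0.034 + 0.007 = -0.027 V

-0.027 V


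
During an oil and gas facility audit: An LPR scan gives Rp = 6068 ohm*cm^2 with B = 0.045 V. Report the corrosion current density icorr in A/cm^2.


Apply the Stern-Geary relation: icorr = B / Rp
icorr = 0.045 / 6068 = 7.416×10^-6 A/cm^2

7.416×10^-6 A/cm^2


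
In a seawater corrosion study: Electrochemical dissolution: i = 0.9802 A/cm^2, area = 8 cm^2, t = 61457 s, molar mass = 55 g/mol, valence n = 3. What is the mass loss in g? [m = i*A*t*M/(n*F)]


Apply Faraday's law: m = i*A*t*M / (n*F)
Total charge passed Q = i*A*t = 0.9802*8*61457 = 481921.2112 C
m = Q*M/(n*F) = 481921.2112*55/(3*96485) = 91.571 g

91.571 g


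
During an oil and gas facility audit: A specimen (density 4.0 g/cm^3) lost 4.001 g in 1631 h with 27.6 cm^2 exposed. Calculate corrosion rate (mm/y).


Apply the mm/y weight-loss relation: CR = 87600 * W / (D * A * T)
Numerator: 87600 * 4.001 = 350487.6
Denominator: 4.0 * 27.6 * 1631 = 180062.4
CR = 350487.6 / 180062.4 = 1.946479 mm/y

1.946479 mm/y


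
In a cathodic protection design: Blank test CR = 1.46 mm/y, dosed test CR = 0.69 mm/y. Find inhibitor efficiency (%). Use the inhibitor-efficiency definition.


Apply the inhibitor-efficiency definition: IE = (CR_blank − CR_inh)/CR_blank × 100
IE = (1.46 − 0.69) / 1.46 × 100
IE = 0.77 / 1.46 × 100 = 52.7 %

52.7 %


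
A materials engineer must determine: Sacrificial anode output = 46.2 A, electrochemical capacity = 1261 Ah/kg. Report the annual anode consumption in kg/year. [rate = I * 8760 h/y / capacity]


Annual consumption = current * hours per year / capacity
Rate = 46.2 * 8760 / 1261 = 320.9 kg/year

320.9 kg/year


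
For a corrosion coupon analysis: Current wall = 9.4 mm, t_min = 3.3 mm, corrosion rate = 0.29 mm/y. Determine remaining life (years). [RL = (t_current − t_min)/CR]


Apply the remaining-life relation: RL = (t_current − t_min) / CR
RL = (9.4 − 3.3) / 0.29 = 6.1 / 0.29 = 21.0 years

21.0 years


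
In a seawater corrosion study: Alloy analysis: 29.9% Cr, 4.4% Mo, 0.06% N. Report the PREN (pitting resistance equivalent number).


Apply the PREN formula: PREN = Cr + 3.3*Mo + 16*N
PREN = 29.9 + 3.3*4.4 + 16*0.06
PREN = 29.9 + 14.52 + 0.96 = 45.38

45.38


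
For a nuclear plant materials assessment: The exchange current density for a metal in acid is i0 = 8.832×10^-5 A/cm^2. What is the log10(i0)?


i0 = 8.832×10^-5 A/cm^2
log10(i0) = -4.054

-4.054


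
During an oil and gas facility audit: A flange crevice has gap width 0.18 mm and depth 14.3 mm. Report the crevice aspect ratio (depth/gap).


Aspect ratio = depth / gap
Ratio = 14.3 / 0.18 = 79.4

79.4


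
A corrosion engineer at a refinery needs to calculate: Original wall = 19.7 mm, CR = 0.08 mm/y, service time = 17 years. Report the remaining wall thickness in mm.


Remaining wall = original − CR × time
t = 19.7 − 0.08*17 = 19.7 − 1.36 = 18.34 mm

18.34 mm


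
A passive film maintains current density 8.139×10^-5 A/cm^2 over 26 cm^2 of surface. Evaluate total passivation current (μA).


I = i_pass * A, then convert A → μA (×10^6)
I = 8.139×10^-5 * 26 * 10^6 = 2116.14 μA

2116.14 μA


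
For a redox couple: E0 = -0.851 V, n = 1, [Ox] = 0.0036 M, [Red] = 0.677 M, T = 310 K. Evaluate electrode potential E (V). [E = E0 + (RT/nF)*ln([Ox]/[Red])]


Apply the Nernst equation: E = E0 + (RT/nF)*ln([Ox]/[Red])
Step 1: RT/nF = 8.314*310/(1*96485) = 0.02671234 V
Step 2: [Ox]/[Red] = 0.0036/0.677 = 0.005318
Step 3: ln(0.005318) = -5.236658
Step 4: correction = 0.02671234 * -5.236658 = -0.14 V
E = -0.851 + -0.14 = -0.991 V

-0.991 V


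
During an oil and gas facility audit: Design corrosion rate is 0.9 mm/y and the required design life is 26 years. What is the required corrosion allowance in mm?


Corrosion allowance = CR × design life
CA = 0.9 * 26 = 23.4 mm

23.4 mm


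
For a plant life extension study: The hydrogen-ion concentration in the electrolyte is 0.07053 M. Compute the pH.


pH = −log10[H+]
pH = −log10(0.07053) = 1.15

1.15


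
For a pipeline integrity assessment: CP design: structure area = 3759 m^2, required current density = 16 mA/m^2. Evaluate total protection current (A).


I = area * current density, then convert mA → A (÷1000)
I = 3759 * 16 / 1000 = 60.14 A

60.14 A


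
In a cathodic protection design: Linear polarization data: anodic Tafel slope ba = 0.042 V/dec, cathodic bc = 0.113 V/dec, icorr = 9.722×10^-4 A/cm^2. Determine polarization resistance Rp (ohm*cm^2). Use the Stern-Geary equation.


Apply the Stern-Geary equation: Rp = ba*bc / (2.303*icorr*(ba+bc))
ba*bc = 0.042*0.113 = 0.004746
ba+bc = 0.155; 2.303*icorr*(ba+bc) = 2.303*9.722×10^-4*0.155 = 3.4704137×10^-4
Rp = 0.004746 / 3.4704137×10^-4 = 13.7 ohm*cm^2

13.7 ohm*cm^2


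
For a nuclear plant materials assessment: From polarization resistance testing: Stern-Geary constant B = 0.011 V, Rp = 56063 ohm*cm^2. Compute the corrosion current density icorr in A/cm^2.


Apply the Stern-Geary relation: icorr = B / Rp
icorr = 0.011 / 56063 = 1.962×10^-7 A/cm^2

1.962×10^-7 A/cm^2


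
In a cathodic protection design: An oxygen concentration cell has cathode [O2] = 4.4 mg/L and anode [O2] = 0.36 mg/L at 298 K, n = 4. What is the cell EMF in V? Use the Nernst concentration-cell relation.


Apply the Nernst concentration-cell relation: E = (RT/nF)*ln(C_cathode/C_anode)
RT/nF = 8.314*298/(4*96485) = 0.00641958 V
ln(4.4/0.36) = 2.50326
E = 0.00641958 * 2.50326 = 0.01607 V

0.01607 V


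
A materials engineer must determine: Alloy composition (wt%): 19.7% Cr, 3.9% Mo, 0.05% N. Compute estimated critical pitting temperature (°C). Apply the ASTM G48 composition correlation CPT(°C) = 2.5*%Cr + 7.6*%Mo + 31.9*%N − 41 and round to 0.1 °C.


Apply the ASTM G48 empirical CPT estimate: CPT(°C) = 2.5*%Cr + 7.6*%Mo + 31.9*%N − 41
2.5*19.7 = 49.25; 7.6*3.9 = 29.64; 31.9*0.05 = 1.595
CPT = 49.25 + 29.64 + 1.595 − 41 = 39.485 °C
Rounded to 0.1 °C: CPT ≈ 39.5 °C

39.5 °C


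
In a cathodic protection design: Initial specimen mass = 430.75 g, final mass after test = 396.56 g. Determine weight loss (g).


Weight loss = initial − final
WL = 430.75 − 396.56 = 34.19 g

34.19 g


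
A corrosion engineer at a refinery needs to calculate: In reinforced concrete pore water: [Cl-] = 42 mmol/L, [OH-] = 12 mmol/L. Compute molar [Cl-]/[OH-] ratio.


Threshold parameter = [Cl-] / [OH-] (molar basis; both in mmol/L, so units cancel)
Ratio = 42 / 12 = 3.5

3.5


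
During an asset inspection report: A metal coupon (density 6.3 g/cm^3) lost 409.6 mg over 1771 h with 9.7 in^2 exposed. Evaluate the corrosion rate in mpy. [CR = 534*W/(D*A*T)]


Apply the mpy weight-loss relation: CR = 534 * W / (D * A * T)
Numerator: 534 * 409.6 = 218726.4
Denominator: 6.3 * 9.7 * 1771 = 108225.81
CR = 218726.4 / 108225.81 = 2.02102 mpy

2.02102 mpy


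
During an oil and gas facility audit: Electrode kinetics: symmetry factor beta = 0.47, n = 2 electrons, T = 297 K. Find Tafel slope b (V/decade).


Apply the Tafel slope relation: b = 2.303*R*T/(beta*n*F)
Numerator: 2.303 * 8.314 * 297 = 5686.7
Denominator: 0.47 * 2 * 96485 = 90695.9
b = 5686.7 / 90695.9 = 0.063 V/decade

0.063 V/decade


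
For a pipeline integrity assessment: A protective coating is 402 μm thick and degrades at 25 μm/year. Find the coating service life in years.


Service life = thickness / degradation rate
Life = 402 / 25 = 16.1 years

16.1 years


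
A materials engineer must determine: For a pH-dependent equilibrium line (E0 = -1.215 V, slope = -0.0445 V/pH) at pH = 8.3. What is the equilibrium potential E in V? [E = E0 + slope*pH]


Apply the Pourbaix line equation: E = E0 + slope*pH
E = -1.215 + (-0.0445)*8.3 = -1.215 + (-0.36935) = -1.58435 V
Rounded to 4 decimal places: E = -1.5844 V

-1.5844 V


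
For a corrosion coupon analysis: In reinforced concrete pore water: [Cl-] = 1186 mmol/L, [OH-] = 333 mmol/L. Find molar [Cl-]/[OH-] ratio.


Threshold parameter = [Cl-] / [OH-] (molar basis; both in mmol/L, so units cancel)
Ratio = 1186 / 333 = 3.56

3.56


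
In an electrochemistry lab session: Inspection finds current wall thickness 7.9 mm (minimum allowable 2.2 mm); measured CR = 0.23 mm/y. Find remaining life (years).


Apply the remaining-life relation: RL = (t_current − t_min) / CR
RL = (7.9 − 2.2) / 0.23 = 5.7 / 0.23 = 24.8 years

24.8 years


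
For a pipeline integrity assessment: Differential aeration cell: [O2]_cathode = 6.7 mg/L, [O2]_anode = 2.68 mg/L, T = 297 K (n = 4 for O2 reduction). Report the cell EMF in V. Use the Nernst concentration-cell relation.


Apply the Nernst concentration-cell relation: E = (RT/nF)*ln(C_cathode/C_anode)
RT/nF = 8.314*297/(4*96485) = 0.00639804 V
ln(6.7/2.68) = 0.91629
E = 0.00639804 * 0.91629 = 0.00586 V

0.00586 V


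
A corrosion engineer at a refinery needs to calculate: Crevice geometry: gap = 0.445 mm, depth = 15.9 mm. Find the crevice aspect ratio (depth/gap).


Aspect ratio = depth / gap
Ratio = 15.9 / 0.445 = 35.7

35.7


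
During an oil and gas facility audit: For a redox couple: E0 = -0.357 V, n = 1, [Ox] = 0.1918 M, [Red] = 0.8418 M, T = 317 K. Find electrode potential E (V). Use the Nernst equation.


Apply the Nernst equation: E = E0 + (RT/nF)*ln([Ox]/[Red])
Step 1: RT/nF = 8.314*317/(1*96485) = 0.02731552 V
Step 2: [Ox]/[Red] = 0.1918/0.8418 = 0.227845
Step 3: ln(0.227845) = -1.47909
Step 4: correction = 0.02731552 * -1.47909 = -0.04 V
E = -0.357 + -0.04 = -0.397 V

-0.397 V


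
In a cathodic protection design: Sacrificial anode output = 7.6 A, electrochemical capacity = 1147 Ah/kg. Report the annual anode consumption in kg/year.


Annual consumption = current * hours per year / capacity
Rate = 7.6 * 8760 / 1147 = 58.0 kg/year

58.0 kg/year


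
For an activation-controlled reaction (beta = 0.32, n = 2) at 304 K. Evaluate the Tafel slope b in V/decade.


Apply the Tafel slope relation: b = 2.303*R*T/(beta*n*F)
Numerator: 2.303 * 8.314 * 304 = 5820.73
Denominator: 0.32 * 2 * 96485 = 61750.4
b = 5820.73 / 61750.4 = 0.0943 V/decade

0.0943 V/decade


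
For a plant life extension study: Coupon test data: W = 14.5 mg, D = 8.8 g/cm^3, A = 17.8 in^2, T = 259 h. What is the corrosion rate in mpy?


Apply the mpy weight-loss relation: CR = 534 * W / (D * A * T)
Numerator: 534 * 14.5 = 7743.0
Denominator: 8.8 * 17.8 * 259 = 40569.76
CR = 7743.0 / 40569.76 = 0.191 mpy

0.191 mpy


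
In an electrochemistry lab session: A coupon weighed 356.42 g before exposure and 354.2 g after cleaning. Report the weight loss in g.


Weight loss = initial − final
WL = 356.42 − 354.2 = 2.22 g

2.22 g


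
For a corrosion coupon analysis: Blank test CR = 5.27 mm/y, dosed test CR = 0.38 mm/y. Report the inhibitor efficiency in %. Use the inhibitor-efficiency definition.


Apply the inhibitor-efficiency definition: IE = (CR_blank − CR_inh)/CR_blank × 100
IE = (5.27 − 0.38) / 5.27 × 100
IE = 4.89 / 5.27 × 100 = 92.8 %

92.8 %


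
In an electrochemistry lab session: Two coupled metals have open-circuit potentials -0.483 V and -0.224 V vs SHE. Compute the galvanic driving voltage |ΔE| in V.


Driving voltage is the absolute potential difference.
|ΔE| = |-0.483 − (-0.224)| = 0.259 V

0.259 V


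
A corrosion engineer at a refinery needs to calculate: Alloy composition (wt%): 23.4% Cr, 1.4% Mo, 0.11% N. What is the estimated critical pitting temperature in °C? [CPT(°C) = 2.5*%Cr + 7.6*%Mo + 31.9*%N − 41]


Apply the ASTM G48 empirical CPT estimate: CPT(°C) = 2.5*%Cr + 7.6*%Mo + 31.9*%N − 41
2.5*23.4 = 58.5; 7.6*1.4 = 10.64; 31.9*0.11 = 3.509
CPT = 58.5 + 10.64 + 3.509 − 41 = 31.649 °C
Rounded to 0.1 °C: CPT ≈ 31.6 °C

31.6 °C


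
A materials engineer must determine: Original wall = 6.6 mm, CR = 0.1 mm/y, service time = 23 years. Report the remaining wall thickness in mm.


Remaining wall = original − CR × time
t = 6.6 − 0.1*23 = 6.6 − 2.3 = 4.3 mm

4.3 mm


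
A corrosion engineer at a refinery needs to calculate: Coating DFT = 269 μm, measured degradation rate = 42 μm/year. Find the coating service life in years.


Service life = thickness / degradation rate
Life = 269 / 42 = 6.4 years

6.4 years


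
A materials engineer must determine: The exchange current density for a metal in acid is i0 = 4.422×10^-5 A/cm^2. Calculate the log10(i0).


i0 = 4.422×10^-5 A/cm^2
log10(i0) = -4.354

-4.354


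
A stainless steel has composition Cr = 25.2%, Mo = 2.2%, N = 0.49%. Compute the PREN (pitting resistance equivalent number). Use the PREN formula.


Apply the PREN formula: PREN = Cr + 3.3*Mo + 16*N
PREN = 25.2 + 3.3*2.2 + 16*0.49
PREN = 25.2 + 7.26 + 7.84 = 40.3

40.3


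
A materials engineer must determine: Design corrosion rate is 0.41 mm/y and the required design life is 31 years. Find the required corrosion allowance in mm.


Corrosion allowance = CR × design life
CA = 0.41 * 31 = 12.71 mm

12.71 mm


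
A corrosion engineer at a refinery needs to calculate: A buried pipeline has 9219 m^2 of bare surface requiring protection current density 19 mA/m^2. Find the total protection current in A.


I = area * current density, then convert mA → A (÷1000)
I = 9219 * 19 / 1000 = 175.16 A

175.16 A


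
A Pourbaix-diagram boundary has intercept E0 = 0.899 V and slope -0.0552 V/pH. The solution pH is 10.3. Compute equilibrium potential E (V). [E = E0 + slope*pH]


Apply the Pourbaix line equation: E = E0 + slope*pH
E = 0.899 + (-0.0552)*10.3 = 0.899 + (-0.56856) = 0.33044 V
Rounded to 4 decimal places: E = 0.3304 V

0.3304 V


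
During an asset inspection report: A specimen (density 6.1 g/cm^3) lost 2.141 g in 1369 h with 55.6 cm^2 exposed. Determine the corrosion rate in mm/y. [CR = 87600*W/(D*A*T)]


Apply the mm/y weight-loss relation: CR = 87600 * W / (D * A * T)
Numerator: 87600 * 2.141 = 187551.6
Denominator: 6.1 * 55.6 * 1369 = 464310.04
CR = 187551.6 / 464310.04 = 0.40394 mm/y

0.40394 mm/y
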